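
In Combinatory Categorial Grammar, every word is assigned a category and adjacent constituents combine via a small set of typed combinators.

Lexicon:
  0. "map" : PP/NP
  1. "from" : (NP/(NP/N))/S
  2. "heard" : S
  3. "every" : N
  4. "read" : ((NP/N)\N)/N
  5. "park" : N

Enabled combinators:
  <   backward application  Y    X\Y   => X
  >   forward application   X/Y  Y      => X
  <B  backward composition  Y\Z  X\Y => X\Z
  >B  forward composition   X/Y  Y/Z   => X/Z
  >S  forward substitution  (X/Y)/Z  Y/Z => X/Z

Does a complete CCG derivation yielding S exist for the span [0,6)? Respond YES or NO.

NO

PP/NP (NP/(NP/N))/S S N ((NP/N)\N)/N N
CKY chart[0,6] = {PP}; S ∉ chart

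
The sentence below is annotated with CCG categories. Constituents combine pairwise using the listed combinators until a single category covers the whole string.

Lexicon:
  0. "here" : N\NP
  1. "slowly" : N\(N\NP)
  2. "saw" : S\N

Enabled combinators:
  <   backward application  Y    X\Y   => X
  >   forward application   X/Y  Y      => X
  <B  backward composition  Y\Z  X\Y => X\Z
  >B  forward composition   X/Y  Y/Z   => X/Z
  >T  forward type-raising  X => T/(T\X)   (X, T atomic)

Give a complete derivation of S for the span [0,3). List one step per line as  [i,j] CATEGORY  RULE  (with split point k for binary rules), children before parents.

[0,3] S   <
  [0,2] N   <
    [0,1] "here" : N\NP
    [1,2] "slowly" : N\(N\NP)
  [2,3] "saw" : S\N

[0,1] N\NP  lex  "here"
[1,2] N\(N\NP)  lex  "slowly"
[0,2] N  <  k=1
[2,3] S\N  lex  "saw"
[0,3] S  <  k=2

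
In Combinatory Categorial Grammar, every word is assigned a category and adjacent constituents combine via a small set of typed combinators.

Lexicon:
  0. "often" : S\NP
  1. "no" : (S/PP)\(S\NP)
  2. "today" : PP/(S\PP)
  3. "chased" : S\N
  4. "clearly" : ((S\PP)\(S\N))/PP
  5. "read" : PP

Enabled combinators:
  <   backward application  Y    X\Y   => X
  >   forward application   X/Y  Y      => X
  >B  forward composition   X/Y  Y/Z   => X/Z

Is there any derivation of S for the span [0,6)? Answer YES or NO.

[0,6] S   >
  [0,2] S/PP   <
    [0,1] "often" : S\NP
    [1,2] "no" : (S/PP)\(S\NP)
  [2,6] PP   >
    [2,3] "today" : PP/(S\PP)
    [3,6] S\PP   <
      [3,4] "chased" : S\N
      [4,6] (S\PP)\(S\N)   >
        [4,5] "clearly" : ((S\PP)\(S\N))/PP
        [5,6] "read" : PP

YES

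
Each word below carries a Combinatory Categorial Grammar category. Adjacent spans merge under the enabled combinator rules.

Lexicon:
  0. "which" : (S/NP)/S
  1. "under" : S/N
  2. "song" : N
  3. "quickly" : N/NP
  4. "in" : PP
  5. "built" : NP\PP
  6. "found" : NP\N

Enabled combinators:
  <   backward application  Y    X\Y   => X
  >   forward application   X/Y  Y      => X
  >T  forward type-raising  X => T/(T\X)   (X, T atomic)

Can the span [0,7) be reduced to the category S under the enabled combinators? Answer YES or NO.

[0,7] S   >
  [0,3] S/NP   >
    [0,1] "which" : (S/NP)/S
    [1,3] S   >
      [1,2] "under" : S/N
      [2,3] "song" : N
  [3,7] NP   <
    [3,6] N   >
      [3,4] "quickly" : N/NP
      [4,6] NP   >
        [4,5] NP/(NP\PP)   >T
          [4,5] "in" : PP
        [5,6] "built" : NP\PP
    [6,7] "found" : NP\N

YES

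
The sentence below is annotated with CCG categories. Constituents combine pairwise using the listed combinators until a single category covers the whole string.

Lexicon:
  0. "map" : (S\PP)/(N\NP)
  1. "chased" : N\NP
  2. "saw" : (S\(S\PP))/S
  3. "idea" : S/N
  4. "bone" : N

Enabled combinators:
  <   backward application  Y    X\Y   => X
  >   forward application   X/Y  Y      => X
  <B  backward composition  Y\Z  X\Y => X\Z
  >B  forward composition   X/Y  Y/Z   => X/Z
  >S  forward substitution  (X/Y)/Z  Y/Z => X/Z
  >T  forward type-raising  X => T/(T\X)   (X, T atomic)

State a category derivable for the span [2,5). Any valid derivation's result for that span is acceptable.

S\(S\PP)

[0,5] S   <
  [0,2] S\PP   >
    [0,1] "map" : (S\PP)/(N\NP)
    [1,2] "chased" : N\NP
  [2,5] S\(S\PP)   >
    [2,3] "saw" : (S\(S\PP))/S
    [3,5] S   >
      [3,4] "idea" : S/N
      [4,5] "bone" : N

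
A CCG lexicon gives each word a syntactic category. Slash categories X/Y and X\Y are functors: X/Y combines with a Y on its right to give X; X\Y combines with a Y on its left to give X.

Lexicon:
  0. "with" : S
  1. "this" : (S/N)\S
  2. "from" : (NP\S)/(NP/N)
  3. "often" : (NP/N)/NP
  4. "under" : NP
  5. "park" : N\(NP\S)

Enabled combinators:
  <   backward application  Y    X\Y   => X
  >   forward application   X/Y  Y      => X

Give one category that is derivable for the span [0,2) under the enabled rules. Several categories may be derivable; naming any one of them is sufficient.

[0,6] S   >
  [0,2] S/N   <
    [0,1] "with" : S
    [1,2] "this" : (S/N)\S
  [2,6] N   <
    [2,5] NP\S   >
      [2,3] "from" : (NP\S)/(NP/N)
      [3,5] NP/N   >
        [3,4] "often" : (NP/N)/NP
        [4,5] "under" : NP
    [5,6] "park" : N\(NP\S)

S/N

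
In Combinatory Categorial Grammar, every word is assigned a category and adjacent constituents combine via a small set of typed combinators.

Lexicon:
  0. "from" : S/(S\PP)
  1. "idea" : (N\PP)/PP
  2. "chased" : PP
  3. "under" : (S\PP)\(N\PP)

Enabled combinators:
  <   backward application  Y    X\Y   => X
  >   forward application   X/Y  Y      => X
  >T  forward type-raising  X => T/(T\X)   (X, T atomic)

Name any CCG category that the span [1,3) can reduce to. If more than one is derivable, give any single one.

[0,4] S   >
  [0,1] "from" : S/(S\PP)
  [1,4] S\PP   <
    [1,3] N\PP   >
      [1,2] "idea" : (N\PP)/PP
      [2,3] "chased" : PP
    [3,4] "under" : (S\PP)\(N\PP)

N\PP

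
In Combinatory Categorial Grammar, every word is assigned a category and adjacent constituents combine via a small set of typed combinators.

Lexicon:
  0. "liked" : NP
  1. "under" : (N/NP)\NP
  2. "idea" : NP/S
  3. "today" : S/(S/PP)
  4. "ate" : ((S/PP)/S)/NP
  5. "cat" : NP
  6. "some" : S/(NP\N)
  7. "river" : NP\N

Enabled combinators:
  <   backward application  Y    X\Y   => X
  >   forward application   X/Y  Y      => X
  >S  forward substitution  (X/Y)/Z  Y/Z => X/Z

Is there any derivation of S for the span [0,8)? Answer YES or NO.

NP (N/NP)\NP NP/S S/(S/PP) ((S/PP)/S)/NP NP S/(NP\N) NP\N
CKY chart[0,8] = {N}; S ∉ chart

NO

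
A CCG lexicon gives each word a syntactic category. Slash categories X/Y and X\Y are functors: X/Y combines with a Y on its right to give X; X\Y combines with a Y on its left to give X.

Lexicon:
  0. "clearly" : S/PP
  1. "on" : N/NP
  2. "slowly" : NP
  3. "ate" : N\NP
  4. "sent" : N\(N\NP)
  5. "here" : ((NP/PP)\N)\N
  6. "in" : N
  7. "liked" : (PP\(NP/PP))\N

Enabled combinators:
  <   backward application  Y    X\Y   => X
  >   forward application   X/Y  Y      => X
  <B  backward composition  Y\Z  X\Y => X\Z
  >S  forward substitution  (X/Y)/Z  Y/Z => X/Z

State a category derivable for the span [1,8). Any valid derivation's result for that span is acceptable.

PP

[0,8] S   >
  [0,1] "clearly" : S/PP
  [1,8] PP   <
    [1,3] N   >
      [1,2] "on" : N/NP
      [2,3] "slowly" : NP
    [3,8] PP\N   <B
      [3,6] (NP/PP)\N   <
        [3,5] N   <
          [3,4] "ate" : N\NP
          [4,5] "sent" : N\(N\NP)
        [5,6] "here" : ((NP/PP)\N)\N
      [6,8] PP\(NP/PP)   <
        [6,7] "in" : N
        [7,8] "liked" : (PP\(NP/PP))\N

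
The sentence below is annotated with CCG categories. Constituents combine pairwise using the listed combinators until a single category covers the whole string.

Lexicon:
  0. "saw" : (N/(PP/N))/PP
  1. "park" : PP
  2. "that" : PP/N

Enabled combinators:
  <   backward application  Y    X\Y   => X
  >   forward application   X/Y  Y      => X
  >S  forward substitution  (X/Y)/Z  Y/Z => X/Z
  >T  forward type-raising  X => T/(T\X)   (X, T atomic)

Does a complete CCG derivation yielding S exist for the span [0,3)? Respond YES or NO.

NO

(N/(PP/N))/PP PP PP/N
CKY chart[0,3] = {N, N/(N\N), NP/(NP\N), PP/(PP\N), S/(S\N)}; S ∉ chart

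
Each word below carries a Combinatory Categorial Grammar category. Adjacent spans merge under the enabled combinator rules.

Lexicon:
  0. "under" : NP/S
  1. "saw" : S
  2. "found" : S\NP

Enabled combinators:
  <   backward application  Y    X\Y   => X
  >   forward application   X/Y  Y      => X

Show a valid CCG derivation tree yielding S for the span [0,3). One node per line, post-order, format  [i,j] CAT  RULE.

[0,3] S   <
  [0,2] NP   >
    [0,1] "under" : NP/S
    [1,2] "saw" : S
  [2,3] "found" : S\NP

[0,1] NP/S  lex  "under"
[1,2] S  lex  "saw"
[0,2] NP  >  k=1
[2,3] S\NP  lex  "found"
[0,3] S  <  k=2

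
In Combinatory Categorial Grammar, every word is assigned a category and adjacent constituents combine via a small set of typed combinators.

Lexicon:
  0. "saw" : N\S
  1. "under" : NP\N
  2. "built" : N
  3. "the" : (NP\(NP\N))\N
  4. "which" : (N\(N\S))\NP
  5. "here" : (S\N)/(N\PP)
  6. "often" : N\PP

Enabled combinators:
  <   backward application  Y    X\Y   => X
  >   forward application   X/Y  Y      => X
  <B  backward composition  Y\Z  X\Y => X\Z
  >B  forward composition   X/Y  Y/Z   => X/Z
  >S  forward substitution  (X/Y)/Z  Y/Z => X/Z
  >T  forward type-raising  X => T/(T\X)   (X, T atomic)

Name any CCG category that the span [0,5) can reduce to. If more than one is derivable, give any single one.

[0,7] S   <
  [0,5] N   <
    [0,1] "saw" : N\S
    [1,5] N\(N\S)   <
      [1,4] NP   <
        [1,2] "under" : NP\N
        [2,4] NP\(NP\N)   <
          [2,3] "built" : N
          [3,4] "the" : (NP\(NP\N))\N
      [4,5] "which" : (N\(N\S))\NP
  [5,7] S\N   >
    [5,6] "here" : (S\N)/(N\PP)
    [6,7] "often" : N\PP

N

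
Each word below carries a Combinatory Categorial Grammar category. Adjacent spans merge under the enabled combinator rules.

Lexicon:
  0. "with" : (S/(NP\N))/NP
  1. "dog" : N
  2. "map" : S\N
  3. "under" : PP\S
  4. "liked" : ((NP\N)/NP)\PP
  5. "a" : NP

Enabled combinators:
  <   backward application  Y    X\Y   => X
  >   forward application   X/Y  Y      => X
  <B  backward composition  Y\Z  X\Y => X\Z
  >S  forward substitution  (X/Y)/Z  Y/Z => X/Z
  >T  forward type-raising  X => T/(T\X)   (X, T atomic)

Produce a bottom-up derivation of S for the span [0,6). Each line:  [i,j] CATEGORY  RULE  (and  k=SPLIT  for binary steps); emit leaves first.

[0,6] S   >
  [0,5] S/NP   >S
    [0,1] "with" : (S/(NP\N))/NP
    [1,5] (NP\N)/NP   <
      [1,4] PP   <
        [1,3] S   <
          [1,2] "dog" : N
          [2,3] "map" : S\N
        [3,4] "under" : PP\S
      [4,5] "liked" : ((NP\N)/NP)\PP
  [5,6] "a" : NP

[0,1] (S/(NP\N))/NP  lex  "with"
[1,2] N  lex  "dog"
[2,3] S\N  lex  "map"
[1,3] S  <  k=2
[3,4] PP\S  lex  "under"
[1,4] PP  <  k=3
[4,5] ((NP\N)/NP)\PP  lex  "liked"
[1,5] (NP\N)/NP  <  k=4
[0,5] S/NP  >S  k=1
[5,6] NP  lex  "a"
[0,6] S  >  k=5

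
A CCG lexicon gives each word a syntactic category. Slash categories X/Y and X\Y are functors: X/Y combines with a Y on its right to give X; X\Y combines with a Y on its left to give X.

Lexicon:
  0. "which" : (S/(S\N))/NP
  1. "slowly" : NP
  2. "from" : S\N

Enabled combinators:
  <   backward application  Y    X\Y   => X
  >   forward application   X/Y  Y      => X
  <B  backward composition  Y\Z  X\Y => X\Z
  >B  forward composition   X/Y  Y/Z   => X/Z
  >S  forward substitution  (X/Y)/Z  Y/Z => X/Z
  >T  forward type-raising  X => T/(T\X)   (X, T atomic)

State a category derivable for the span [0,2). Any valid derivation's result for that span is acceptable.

[0,3] S   >
  [0,2] S/(S\N)   >
    [0,1] "which" : (S/(S\N))/NP
    [1,2] "slowly" : NP
  [2,3] "from" : S\N

S/(S\N)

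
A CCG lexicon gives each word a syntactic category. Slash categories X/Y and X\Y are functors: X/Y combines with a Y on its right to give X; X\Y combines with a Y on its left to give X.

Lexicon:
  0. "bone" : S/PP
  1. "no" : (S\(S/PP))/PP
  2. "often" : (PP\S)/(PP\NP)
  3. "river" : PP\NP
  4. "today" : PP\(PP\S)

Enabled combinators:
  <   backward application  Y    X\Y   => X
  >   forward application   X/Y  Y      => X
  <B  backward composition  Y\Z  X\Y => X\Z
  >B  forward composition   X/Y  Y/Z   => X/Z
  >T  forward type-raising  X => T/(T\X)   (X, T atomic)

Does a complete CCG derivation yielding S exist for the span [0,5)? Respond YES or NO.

[0,5] S   <
  [0,1] "bone" : S/PP
  [1,5] S\(S/PP)   >
    [1,2] "no" : (S\(S/PP))/PP
    [2,5] PP   <
      [2,4] PP\S   >
        [2,3] "often" : (PP\S)/(PP\NP)
        [3,4] "river" : PP\NP
      [4,5] "today" : PP\(PP\S)

YES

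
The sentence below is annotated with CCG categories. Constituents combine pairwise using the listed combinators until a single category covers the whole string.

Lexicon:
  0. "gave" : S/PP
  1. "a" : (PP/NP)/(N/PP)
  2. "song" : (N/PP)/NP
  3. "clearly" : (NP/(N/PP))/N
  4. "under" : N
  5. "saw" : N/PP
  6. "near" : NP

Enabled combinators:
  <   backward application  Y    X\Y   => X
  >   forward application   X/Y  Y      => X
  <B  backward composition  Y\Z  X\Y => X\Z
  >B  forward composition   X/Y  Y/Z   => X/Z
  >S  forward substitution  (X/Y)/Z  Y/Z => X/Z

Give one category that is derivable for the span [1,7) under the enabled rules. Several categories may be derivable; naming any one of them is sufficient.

[0,7] S   >
  [0,1] "gave" : S/PP
  [1,7] PP   >
    [1,6] PP/NP   >
      [1,2] "a" : (PP/NP)/(N/PP)
      [2,6] N/PP   >
        [2,3] "song" : (N/PP)/NP
        [3,6] NP   >
          [3,5] NP/(N/PP)   >
            [3,4] "clearly" : (NP/(N/PP))/N
            [4,5] "under" : N
          [5,6] "saw" : N/PP
    [6,7] "near" : NP

PP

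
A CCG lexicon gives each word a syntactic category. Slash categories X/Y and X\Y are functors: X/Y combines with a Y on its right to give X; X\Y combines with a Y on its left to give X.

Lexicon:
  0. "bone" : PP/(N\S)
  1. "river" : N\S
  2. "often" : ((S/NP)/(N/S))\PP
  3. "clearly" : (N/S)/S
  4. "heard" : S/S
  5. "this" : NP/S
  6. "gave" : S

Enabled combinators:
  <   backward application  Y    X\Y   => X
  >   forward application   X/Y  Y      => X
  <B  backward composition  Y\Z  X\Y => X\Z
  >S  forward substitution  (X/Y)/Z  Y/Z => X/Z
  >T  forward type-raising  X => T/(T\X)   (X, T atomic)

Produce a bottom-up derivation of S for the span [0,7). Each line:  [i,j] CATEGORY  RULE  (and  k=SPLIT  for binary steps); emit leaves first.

[0,7] S   >
  [0,5] S/NP   >
    [0,3] (S/NP)/(N/S)   <
      [0,2] PP   >
        [0,1] "bone" : PP/(N\S)
        [1,2] "river" : N\S
      [2,3] "often" : ((S/NP)/(N/S))\PP
    [3,5] N/S   >S
      [3,4] "clearly" : (N/S)/S
      [4,5] "heard" : S/S
  [5,7] NP   >
    [5,6] "this" : NP/S
    [6,7] "gave" : S

[0,1] PP/(N\S)  lex  "bone"
[1,2] N\S  lex  "river"
[0,2] PP  >  k=1
[2,3] ((S/NP)/(N/S))\PP  lex  "often"
[0,3] (S/NP)/(N/S)  <  k=2
[3,4] (N/S)/S  lex  "clearly"
[4,5] S/S  lex  "heard"
[3,5] N/S  >S  k=4
[0,5] S/NP  >  k=3
[5,6] NP/S  lex  "this"
[6,7] S  lex  "gave"
[5,7] NP  >  k=6
[0,7] S  >  k=5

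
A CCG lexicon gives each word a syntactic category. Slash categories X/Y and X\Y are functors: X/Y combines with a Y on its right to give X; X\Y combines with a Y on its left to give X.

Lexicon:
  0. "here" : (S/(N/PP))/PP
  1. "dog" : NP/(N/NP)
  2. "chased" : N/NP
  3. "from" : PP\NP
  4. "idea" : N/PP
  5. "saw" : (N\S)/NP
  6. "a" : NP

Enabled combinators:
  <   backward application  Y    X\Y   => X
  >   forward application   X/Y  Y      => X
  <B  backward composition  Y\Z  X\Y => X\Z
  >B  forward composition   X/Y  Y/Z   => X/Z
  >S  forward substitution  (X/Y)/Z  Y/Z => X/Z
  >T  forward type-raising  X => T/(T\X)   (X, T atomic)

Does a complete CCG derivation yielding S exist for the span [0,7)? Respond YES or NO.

NO

(S/(N/PP))/PP NP/(N/NP) N/NP PP\NP N/PP (N\S)/NP NP
CKY chart[0,7] = {N, N/(NP\NP), N/(N\N), NP/(NP\N), PP/(PP\N), S/(S\N)}; S ∉ chart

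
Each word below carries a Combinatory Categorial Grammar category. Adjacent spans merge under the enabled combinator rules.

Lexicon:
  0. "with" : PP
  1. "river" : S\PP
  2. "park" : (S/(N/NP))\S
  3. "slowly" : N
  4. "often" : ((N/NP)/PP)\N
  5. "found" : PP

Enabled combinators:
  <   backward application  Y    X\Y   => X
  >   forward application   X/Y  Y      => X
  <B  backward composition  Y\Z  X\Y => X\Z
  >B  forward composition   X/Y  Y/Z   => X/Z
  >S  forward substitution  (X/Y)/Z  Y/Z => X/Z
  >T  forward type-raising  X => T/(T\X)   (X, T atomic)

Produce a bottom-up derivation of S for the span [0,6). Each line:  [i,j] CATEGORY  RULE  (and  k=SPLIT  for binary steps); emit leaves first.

[0,6] S   >
  [0,3] S/(N/NP)   <
    [0,2] S   <
      [0,1] "with" : PP
      [1,2] "river" : S\PP
    [2,3] "park" : (S/(N/NP))\S
  [3,6] N/NP   >
    [3,5] (N/NP)/PP   <
      [3,4] "slowly" : N
      [4,5] "often" : ((N/NP)/PP)\N
    [5,6] "found" : PP

[0,1] PP  lex  "with"
[1,2] S\PP  lex  "river"
[0,2] S  <  k=1
[2,3] (S/(N/NP))\S  lex  "park"
[0,3] S/(N/NP)  <  k=2
[3,4] N  lex  "slowly"
[4,5] ((N/NP)/PP)\N  lex  "often"
[3,5] (N/NP)/PP  <  k=4
[5,6] PP  lex  "found"
[3,6] N/NP  >  k=5
[0,6] S  >  k=3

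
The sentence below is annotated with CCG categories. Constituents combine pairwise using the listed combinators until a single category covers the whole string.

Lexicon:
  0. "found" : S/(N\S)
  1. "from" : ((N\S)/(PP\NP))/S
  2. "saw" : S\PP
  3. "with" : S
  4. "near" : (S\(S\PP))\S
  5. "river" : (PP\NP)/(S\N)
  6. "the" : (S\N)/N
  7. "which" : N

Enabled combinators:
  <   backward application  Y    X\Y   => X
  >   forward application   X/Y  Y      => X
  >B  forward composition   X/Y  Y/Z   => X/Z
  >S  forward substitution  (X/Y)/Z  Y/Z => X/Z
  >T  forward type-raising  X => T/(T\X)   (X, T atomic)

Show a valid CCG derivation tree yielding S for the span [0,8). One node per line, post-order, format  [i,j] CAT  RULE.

[0,8] S   >
  [0,1] "found" : S/(N\S)
  [1,8] N\S   >
    [1,5] (N\S)/(PP\NP)   >
      [1,2] "from" : ((N\S)/(PP\NP))/S
      [2,5] S   <
        [2,3] "saw" : S\PP
        [3,5] S\(S\PP)   <
          [3,4] "with" : S
          [4,5] "near" : (S\(S\PP))\S
    [5,8] PP\NP   >
      [5,6] "river" : (PP\NP)/(S\N)
      [6,8] S\N   >
        [6,7] "the" : (S\N)/N
        [7,8] "which" : N

[0,1] S/(N\S)  lex  "found"
[1,2] ((N\S)/(PP\NP))/S  lex  "from"
[2,3] S\PP  lex  "saw"
[3,4] S  lex  "with"
[4,5] (S\(S\PP))\S  lex  "near"
[3,5] S\(S\PP)  <  k=4
[2,5] S  <  k=3
[1,5] (N\S)/(PP\NP)  >  k=2
[5,6] (PP\NP)/(S\N)  lex  "river"
[6,7] (S\N)/N  lex  "the"
[7,8] N  lex  "which"
[6,8] S\N  >  k=7
[5,8] PP\NP  >  k=6
[1,8] N\S  >  k=5
[0,8] S  >  k=1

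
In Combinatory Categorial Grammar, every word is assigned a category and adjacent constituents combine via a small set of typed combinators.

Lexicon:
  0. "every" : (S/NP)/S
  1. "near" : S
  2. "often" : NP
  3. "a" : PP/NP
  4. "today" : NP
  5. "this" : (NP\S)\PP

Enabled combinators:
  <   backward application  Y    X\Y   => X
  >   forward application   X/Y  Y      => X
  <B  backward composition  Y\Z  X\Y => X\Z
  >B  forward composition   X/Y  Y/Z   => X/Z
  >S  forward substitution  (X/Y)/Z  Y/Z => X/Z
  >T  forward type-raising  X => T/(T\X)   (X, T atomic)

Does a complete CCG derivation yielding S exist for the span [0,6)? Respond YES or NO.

NO

(S/NP)/S S NP PP/NP NP (NP\S)\PP
CKY chart[0,6] = {N/(N\NP), NP, NP/(NP\NP), PP/(PP\NP), S/(S\NP)}; S ∉ chart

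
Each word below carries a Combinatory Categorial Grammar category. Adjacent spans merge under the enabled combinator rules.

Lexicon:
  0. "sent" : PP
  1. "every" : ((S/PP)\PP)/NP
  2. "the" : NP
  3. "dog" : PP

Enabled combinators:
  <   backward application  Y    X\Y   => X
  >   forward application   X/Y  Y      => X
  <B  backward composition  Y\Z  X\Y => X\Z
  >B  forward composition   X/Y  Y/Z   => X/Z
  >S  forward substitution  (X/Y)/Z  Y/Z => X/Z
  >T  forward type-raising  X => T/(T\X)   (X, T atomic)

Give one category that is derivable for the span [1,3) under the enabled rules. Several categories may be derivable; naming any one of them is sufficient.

[0,4] S   >
  [0,3] S/PP   <
    [0,1] "sent" : PP
    [1,3] (S/PP)\PP   >
      [1,2] "every" : ((S/PP)\PP)/NP
      [2,3] "the" : NP
  [3,4] "dog" : PP

(S/PP)\PP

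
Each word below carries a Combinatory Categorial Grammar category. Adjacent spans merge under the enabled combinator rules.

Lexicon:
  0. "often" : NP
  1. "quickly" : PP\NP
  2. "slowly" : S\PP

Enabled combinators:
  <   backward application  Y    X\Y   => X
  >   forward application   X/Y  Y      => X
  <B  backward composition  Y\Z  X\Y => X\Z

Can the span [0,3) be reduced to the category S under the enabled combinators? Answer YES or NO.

YES

[0,3] S   <
  [0,1] "often" : NP
  [1,3] S\NP   <B
    [1,2] "quickly" : PP\NP
    [2,3] "slowly" : S\PP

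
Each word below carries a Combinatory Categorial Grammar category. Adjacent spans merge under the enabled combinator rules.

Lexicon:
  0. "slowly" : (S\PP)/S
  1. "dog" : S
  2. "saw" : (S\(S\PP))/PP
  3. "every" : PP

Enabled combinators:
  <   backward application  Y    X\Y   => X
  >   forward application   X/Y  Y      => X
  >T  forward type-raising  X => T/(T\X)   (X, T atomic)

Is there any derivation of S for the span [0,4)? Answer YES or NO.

[0,4] S   <
  [0,2] S\PP   >
    [0,1] "slowly" : (S\PP)/S
    [1,2] "dog" : S
  [2,4] S\(S\PP)   >
    [2,3] "saw" : (S\(S\PP))/PP
    [3,4] "every" : PP

YES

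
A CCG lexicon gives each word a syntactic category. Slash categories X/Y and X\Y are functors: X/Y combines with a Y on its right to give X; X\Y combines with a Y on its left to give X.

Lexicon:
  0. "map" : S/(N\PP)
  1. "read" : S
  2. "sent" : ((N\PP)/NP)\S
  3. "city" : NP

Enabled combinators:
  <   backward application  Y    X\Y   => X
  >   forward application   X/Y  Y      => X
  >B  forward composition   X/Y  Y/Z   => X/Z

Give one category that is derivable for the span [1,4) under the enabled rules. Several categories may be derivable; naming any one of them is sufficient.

N\PP

[0,4] S   >
  [0,1] "map" : S/(N\PP)
  [1,4] N\PP   >
    [1,3] (N\PP)/NP   <
      [1,2] "read" : S
      [2,3] "sent" : ((N\PP)/NP)\S
    [3,4] "city" : NP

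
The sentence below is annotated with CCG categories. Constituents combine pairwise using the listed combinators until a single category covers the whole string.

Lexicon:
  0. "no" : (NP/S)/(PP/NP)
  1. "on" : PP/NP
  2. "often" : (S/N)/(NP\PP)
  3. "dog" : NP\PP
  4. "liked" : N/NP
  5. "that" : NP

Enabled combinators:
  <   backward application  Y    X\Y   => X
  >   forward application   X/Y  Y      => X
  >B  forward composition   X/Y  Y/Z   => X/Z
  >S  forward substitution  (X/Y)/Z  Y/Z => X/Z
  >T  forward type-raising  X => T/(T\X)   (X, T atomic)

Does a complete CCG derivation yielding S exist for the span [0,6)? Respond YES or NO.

NO

(NP/S)/(PP/NP) PP/NP (S/N)/(NP\PP) NP\PP N/NP NP
CKY chart[0,6] = {N/(N\NP), NP, NP/(NP\NP), NP/(N\N), NP/(S\S), PP/(PP\NP), S/(S\NP)}; S ∉ chart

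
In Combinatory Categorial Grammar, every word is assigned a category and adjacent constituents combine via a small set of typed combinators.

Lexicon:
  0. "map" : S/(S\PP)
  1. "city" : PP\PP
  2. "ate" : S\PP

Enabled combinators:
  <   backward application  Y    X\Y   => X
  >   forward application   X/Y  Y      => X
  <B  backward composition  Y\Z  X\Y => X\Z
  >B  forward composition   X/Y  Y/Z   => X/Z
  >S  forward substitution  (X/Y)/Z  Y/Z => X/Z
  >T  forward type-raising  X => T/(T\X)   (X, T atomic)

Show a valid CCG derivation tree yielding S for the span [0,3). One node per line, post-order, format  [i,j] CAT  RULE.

[0,3] S   >
  [0,1] "map" : S/(S\PP)
  [1,3] S\PP   <B
    [1,2] "city" : PP\PP
    [2,3] "ate" : S\PP

[0,1] S/(S\PP)  lex  "map"
[1,2] PP\PP  lex  "city"
[2,3] S\PP  lex  "ate"
[1,3] S\PP  <B  k=2
[0,3] S  >  k=1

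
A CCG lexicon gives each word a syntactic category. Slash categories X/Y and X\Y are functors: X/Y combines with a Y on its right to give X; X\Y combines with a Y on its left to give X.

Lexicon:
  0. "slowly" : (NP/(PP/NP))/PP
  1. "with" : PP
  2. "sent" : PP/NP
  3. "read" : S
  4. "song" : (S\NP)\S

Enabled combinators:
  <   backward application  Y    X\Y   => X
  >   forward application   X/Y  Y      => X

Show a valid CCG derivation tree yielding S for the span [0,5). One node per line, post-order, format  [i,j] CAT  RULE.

[0,5] S   <
  [0,3] NP   >
    [0,2] NP/(PP/NP)   >
      [0,1] "slowly" : (NP/(PP/NP))/PP
      [1,2] "with" : PP
    [2,3] "sent" : PP/NP
  [3,5] S\NP   <
    [3,4] "read" : S
    [4,5] "song" : (S\NP)\S

[0,1] (NP/(PP/NP))/PP  lex  "slowly"
[1,2] PP  lex  "with"
[0,2] NP/(PP/NP)  >  k=1
[2,3] PP/NP  lex  "sent"
[0,3] NP  >  k=2
[3,4] S  lex  "read"
[4,5] (S\NP)\S  lex  "song"
[3,5] S\NP  <  k=4
[0,5] S  <  k=3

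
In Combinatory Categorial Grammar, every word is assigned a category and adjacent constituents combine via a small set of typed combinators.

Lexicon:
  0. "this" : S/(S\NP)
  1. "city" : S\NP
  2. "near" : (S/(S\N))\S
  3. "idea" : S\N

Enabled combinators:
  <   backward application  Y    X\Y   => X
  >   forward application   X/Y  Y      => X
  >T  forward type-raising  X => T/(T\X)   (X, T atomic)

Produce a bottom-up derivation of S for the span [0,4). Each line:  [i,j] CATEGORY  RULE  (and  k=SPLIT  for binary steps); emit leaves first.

[0,1] S/(S\NP)  lex  "this"
[1,2] S\NP  lex  "city"
[0,2] S  >  k=1
[2,3] (S/(S\N))\S  lex  "near"
[0,3] S/(S\N)  <  k=2
[3,4] S\N  lex  "idea"
[0,4] S  >  k=3

[0,4] S   >
  [0,3] S/(S\N)   <
    [0,2] S   >
      [0,1] "this" : S/(S\NP)
      [1,2] "city" : S\NP
    [2,3] "near" : (S/(S\N))\S
  [3,4] "idea" : S\N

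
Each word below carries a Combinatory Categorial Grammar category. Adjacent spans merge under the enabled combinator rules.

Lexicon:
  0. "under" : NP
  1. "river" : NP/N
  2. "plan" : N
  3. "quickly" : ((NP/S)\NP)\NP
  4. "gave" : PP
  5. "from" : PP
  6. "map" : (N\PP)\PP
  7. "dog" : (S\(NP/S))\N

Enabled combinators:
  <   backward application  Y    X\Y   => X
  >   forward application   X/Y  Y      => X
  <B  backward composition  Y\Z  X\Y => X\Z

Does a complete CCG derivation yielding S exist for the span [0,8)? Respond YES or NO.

[0,8] S   <
  [0,4] NP/S   <
    [0,1] "under" : NP
    [1,4] (NP/S)\NP   <
      [1,3] NP   >
        [1,2] "river" : NP/N
        [2,3] "plan" : N
      [3,4] "quickly" : ((NP/S)\NP)\NP
  [4,8] S\(NP/S)   <
    [4,7] N   <
      [4,5] "gave" : PP
      [5,7] N\PP   <
        [5,6] "from" : PP
        [6,7] "map" : (N\PP)\PP
    [7,8] "dog" : (S\(NP/S))\N

YES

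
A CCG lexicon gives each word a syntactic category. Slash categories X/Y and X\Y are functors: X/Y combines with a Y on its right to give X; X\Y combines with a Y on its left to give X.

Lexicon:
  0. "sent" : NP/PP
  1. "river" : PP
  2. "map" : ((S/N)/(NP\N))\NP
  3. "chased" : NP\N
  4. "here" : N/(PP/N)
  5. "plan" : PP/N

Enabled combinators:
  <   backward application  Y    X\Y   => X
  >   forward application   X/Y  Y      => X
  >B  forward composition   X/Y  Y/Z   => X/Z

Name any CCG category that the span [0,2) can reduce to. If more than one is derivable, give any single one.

[0,6] S   >
  [0,4] S/N   >
    [0,3] (S/N)/(NP\N)   <
      [0,2] NP   >
        [0,1] "sent" : NP/PP
        [1,2] "river" : PP
      [2,3] "map" : ((S/N)/(NP\N))\NP
    [3,4] "chased" : NP\N
  [4,6] N   >
    [4,5] "here" : N/(PP/N)
    [5,6] "plan" : PP/N

NP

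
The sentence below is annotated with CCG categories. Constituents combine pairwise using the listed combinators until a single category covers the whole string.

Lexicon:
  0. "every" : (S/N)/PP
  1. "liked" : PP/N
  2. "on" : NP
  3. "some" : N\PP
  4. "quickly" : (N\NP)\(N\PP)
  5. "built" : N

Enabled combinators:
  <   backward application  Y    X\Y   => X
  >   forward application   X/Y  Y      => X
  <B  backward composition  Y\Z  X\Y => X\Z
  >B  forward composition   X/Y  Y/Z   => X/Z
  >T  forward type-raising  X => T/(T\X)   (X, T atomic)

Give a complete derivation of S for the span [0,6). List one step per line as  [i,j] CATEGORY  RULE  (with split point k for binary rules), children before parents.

[0,6] S   >
  [0,5] S/N   >
    [0,1] "every" : (S/N)/PP
    [1,5] PP   >
      [1,2] "liked" : PP/N
      [2,5] N   <
        [2,3] "on" : NP
        [3,5] N\NP   <
          [3,4] "some" : N\PP
          [4,5] "quickly" : (N\NP)\(N\PP)
  [5,6] "built" : N

[0,1] (S/N)/PP  lex  "every"
[1,2] PP/N  lex  "liked"
[2,3] NP  lex  "on"
[3,4] N\PP  lex  "some"
[4,5] (N\NP)\(N\PP)  lex  "quickly"
[3,5] N\NP  <  k=4
[2,5] N  <  k=3
[1,5] PP  >  k=2
[0,5] S/N  >  k=1
[5,6] N  lex  "built"
[0,6] S  >  k=5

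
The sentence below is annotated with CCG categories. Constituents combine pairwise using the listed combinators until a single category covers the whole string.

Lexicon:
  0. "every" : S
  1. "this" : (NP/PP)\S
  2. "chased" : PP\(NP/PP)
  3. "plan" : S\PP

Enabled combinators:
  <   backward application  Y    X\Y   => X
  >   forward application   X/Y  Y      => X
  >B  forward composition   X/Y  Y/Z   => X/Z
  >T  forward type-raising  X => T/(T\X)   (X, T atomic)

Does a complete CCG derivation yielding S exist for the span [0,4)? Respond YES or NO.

[0,4] S   <
  [0,3] PP   <
    [0,2] NP/PP   <
      [0,1] "every" : S
      [1,2] "this" : (NP/PP)\S
    [2,3] "chased" : PP\(NP/PP)
  [3,4] "plan" : S\PP

YES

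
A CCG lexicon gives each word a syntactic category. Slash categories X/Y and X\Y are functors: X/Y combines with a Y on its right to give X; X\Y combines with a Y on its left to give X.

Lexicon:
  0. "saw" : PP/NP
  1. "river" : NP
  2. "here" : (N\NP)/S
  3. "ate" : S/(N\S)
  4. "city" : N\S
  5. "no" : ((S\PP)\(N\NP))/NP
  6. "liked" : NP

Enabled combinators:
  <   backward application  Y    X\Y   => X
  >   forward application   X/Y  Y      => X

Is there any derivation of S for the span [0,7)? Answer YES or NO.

[0,7] S   <
  [0,2] PP   >
    [0,1] "saw" : PP/NP
    [1,2] "river" : NP
  [2,7] S\PP   <
    [2,5] N\NP   >
      [2,3] "here" : (N\NP)/S
      [3,5] S   >
        [3,4] "ate" : S/(N\S)
        [4,5] "city" : N\S
    [5,7] (S\PP)\(N\NP)   >
      [5,6] "no" : ((S\PP)\(N\NP))/NP
      [6,7] "liked" : NP

YES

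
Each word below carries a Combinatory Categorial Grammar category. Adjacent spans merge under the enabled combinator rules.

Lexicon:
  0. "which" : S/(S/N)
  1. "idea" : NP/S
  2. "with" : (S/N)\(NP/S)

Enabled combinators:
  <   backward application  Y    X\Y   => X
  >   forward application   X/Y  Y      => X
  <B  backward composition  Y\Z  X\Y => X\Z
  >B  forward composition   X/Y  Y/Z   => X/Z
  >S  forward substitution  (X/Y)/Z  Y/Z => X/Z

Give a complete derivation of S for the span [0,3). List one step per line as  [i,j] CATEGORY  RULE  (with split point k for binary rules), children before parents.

[0,3] S   >
  [0,1] "which" : S/(S/N)
  [1,3] S/N   <
    [1,2] "idea" : NP/S
    [2,3] "with" : (S/N)\(NP/S)

[0,1] S/(S/N)  lex  "which"
[1,2] NP/S  lex  "idea"
[2,3] (S/N)\(NP/S)  lex  "with"
[1,3] S/N  <  k=2
[0,3] S  >  k=1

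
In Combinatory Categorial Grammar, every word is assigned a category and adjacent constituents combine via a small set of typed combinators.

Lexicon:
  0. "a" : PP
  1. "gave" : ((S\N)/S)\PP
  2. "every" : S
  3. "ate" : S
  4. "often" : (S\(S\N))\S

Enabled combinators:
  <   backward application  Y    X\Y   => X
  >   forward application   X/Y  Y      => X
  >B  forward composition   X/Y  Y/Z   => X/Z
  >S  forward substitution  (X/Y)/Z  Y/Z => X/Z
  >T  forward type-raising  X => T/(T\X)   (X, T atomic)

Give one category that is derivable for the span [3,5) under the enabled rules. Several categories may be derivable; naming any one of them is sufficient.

S\(S\N)

[0,5] S   <
  [0,3] S\N   >
    [0,2] (S\N)/S   <
      [0,1] "a" : PP
      [1,2] "gave" : ((S\N)/S)\PP
    [2,3] "every" : S
  [3,5] S\(S\N)   <
    [3,4] "ate" : S
    [4,5] "often" : (S\(S\N))\S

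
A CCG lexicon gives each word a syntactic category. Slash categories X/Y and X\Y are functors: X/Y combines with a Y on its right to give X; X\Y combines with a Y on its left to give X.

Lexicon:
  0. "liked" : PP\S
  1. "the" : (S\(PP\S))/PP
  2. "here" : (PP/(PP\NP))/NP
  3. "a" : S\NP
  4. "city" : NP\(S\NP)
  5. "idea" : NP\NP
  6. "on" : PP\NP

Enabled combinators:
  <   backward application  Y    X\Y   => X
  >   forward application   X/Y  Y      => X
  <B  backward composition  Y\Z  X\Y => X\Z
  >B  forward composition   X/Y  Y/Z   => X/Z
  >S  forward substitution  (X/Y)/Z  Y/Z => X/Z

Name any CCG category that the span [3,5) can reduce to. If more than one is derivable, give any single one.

NP

[0,7] S   <
  [0,1] "liked" : PP\S
  [1,7] S\(PP\S)   >
    [1,2] "the" : (S\(PP\S))/PP
    [2,7] PP   >
      [2,5] PP/(PP\NP)   >
        [2,3] "here" : (PP/(PP\NP))/NP
        [3,5] NP   <
          [3,4] "a" : S\NP
          [4,5] "city" : NP\(S\NP)
      [5,7] PP\NP   <B
        [5,6] "idea" : NP\NP
        [6,7] "on" : PP\NP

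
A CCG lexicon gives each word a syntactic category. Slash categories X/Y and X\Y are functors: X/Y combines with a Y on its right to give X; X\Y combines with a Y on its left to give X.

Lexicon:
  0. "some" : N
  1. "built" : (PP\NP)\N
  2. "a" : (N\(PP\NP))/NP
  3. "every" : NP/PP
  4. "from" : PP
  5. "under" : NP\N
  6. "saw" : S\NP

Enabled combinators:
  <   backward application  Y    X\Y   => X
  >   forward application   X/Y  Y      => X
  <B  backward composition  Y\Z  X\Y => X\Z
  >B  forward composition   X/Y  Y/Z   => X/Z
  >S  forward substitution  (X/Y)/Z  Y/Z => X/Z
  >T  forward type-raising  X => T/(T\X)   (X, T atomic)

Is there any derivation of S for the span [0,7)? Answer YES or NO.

[0,7] S   <
  [0,5] N   <
    [0,2] PP\NP   <
      [0,1] "some" : N
      [1,2] "built" : (PP\NP)\N
    [2,5] N\(PP\NP)   >
      [2,3] "a" : (N\(PP\NP))/NP
      [3,5] NP   >
        [3,4] "every" : NP/PP
        [4,5] "from" : PP
  [5,7] S\N   <B
    [5,6] "under" : NP\N
    [6,7] "saw" : S\NP

YES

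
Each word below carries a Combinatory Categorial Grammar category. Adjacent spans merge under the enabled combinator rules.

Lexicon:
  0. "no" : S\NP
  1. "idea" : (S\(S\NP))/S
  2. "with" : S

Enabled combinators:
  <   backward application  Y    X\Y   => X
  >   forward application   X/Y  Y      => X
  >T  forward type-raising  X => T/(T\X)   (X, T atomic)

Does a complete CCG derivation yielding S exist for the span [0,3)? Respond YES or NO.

[0,3] S   <
  [0,1] "no" : S\NP
  [1,3] S\(S\NP)   >
    [1,2] "idea" : (S\(S\NP))/S
    [2,3] "with" : S

YES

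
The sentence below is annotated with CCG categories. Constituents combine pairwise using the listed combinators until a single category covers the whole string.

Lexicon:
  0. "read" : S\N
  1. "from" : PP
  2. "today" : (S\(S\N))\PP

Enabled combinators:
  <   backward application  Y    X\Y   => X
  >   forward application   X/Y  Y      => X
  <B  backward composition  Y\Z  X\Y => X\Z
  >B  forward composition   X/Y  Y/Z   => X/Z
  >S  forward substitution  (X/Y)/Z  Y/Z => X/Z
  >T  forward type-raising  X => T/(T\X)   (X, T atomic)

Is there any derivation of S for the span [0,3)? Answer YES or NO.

[0,3] S   <
  [0,1] "read" : S\N
  [1,3] S\(S\N)   <
    [1,2] "from" : PP
    [2,3] "today" : (S\(S\N))\PP

YES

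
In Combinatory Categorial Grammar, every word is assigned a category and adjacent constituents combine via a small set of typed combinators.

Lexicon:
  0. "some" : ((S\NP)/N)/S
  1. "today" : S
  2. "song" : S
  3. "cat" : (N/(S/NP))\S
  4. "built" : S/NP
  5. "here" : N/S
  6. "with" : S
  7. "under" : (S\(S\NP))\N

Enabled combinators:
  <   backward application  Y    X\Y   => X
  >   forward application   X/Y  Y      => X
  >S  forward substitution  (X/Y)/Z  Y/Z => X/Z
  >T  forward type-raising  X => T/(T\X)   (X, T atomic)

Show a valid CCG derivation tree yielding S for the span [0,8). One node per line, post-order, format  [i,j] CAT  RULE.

[0,1] ((S\NP)/N)/S  lex  "some"
[1,2] S  lex  "today"
[0,2] (S\NP)/N  >  k=1
[2,3] S  lex  "song"
[3,4] (N/(S/NP))\S  lex  "cat"
[2,4] N/(S/NP)  <  k=3
[4,5] S/NP  lex  "built"
[2,5] N  >  k=4
[0,5] S\NP  >  k=2
[5,6] N/S  lex  "here"
[6,7] S  lex  "with"
[5,7] N  >  k=6
[7,8] (S\(S\NP))\N  lex  "under"
[5,8] S\(S\NP)  <  k=7
[0,8] S  <  k=5

[0,8] S   <
  [0,5] S\NP   >
    [0,2] (S\NP)/N   >
      [0,1] "some" : ((S\NP)/N)/S
      [1,2] "today" : S
    [2,5] N   >
      [2,4] N/(S/NP)   <
        [2,3] "song" : S
        [3,4] "cat" : (N/(S/NP))\S
      [4,5] "built" : S/NP
  [5,8] S\(S\NP)   <
    [5,7] N   >
      [5,6] "here" : N/S
      [6,7] "with" : S
    [7,8] "under" : (S\(S\NP))\N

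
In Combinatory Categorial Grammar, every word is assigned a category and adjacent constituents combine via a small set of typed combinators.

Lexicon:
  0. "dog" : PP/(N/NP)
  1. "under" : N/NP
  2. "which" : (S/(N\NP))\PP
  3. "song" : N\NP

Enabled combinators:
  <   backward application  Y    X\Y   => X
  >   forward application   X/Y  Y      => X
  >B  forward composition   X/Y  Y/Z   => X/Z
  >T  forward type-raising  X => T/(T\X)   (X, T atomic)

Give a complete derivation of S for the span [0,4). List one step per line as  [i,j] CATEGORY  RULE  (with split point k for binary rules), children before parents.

[0,4] S   >
  [0,3] S/(N\NP)   <
    [0,2] PP   >
      [0,1] "dog" : PP/(N/NP)
      [1,2] "under" : N/NP
    [2,3] "which" : (S/(N\NP))\PP
  [3,4] "song" : N\NP

[0,1] PP/(N/NP)  lex  "dog"
[1,2] N/NP  lex  "under"
[0,2] PP  >  k=1
[2,3] (S/(N\NP))\PP  lex  "which"
[0,3] S/(N\NP)  <  k=2
[3,4] N\NP  lex  "song"
[0,4] S  >  k=3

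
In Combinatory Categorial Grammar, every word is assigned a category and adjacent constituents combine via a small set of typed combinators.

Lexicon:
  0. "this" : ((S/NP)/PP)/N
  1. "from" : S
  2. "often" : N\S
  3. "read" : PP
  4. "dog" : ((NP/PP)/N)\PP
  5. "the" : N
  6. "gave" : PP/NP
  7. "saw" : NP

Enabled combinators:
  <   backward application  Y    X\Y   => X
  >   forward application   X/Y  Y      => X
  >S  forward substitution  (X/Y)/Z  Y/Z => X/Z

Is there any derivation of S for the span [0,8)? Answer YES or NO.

[0,8] S   >
  [0,6] S/PP   >S
    [0,3] (S/NP)/PP   >
      [0,1] "this" : ((S/NP)/PP)/N
      [1,3] N   <
        [1,2] "from" : S
        [2,3] "often" : N\S
    [3,6] NP/PP   >
      [3,5] (NP/PP)/N   <
        [3,4] "read" : PP
        [4,5] "dog" : ((NP/PP)/N)\PP
      [5,6] "the" : N
  [6,8] PP   >
    [6,7] "gave" : PP/NP
    [7,8] "saw" : NP

YES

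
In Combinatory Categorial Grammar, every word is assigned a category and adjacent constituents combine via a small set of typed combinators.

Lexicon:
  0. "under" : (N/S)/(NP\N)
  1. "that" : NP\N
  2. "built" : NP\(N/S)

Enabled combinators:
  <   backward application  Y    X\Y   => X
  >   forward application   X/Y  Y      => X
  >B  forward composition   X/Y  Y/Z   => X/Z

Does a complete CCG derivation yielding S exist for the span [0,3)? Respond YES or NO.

NO

(N/S)/(NP\N) NP\N NP\(N/S)
CKY chart[0,3] = {NP}; S ∉ chart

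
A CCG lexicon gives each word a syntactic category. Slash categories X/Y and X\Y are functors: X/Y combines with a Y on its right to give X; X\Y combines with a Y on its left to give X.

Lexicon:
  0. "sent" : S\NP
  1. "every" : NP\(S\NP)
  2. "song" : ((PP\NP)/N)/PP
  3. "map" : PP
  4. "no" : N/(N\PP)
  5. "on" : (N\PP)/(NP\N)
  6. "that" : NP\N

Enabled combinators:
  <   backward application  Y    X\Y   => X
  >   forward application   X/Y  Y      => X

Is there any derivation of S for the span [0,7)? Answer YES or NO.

S\NP NP\(S\NP) ((PP\NP)/N)/PP PP N/(N\PP) (N\PP)/(NP\N) NP\N
CKY chart[0,7] = {PP}; S ∉ chart

NO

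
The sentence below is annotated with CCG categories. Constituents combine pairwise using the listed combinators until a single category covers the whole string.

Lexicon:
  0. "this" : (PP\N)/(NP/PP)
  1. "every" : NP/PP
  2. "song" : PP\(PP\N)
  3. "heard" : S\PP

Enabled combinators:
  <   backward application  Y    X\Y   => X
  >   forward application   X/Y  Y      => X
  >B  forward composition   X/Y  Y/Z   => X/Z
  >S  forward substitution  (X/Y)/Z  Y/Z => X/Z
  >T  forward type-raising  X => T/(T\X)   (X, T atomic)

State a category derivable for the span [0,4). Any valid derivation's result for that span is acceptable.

[0,4] S   <
  [0,3] PP   <
    [0,2] PP\N   >
      [0,1] "this" : (PP\N)/(NP/PP)
      [1,2] "every" : NP/PP
    [2,3] "song" : PP\(PP\N)
  [3,4] "heard" : S\PP

S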